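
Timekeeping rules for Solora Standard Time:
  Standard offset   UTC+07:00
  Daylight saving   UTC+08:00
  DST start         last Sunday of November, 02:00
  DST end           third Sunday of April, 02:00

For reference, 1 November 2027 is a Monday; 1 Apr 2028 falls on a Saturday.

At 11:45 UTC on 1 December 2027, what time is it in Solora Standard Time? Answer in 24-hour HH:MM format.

1 November 2027 is a Monday, so Sundays fall on 7, 14, 21, 28; the last is November 28.
1 April 2028 is a Saturday, so the first Sunday is April 2 and the third is April 16.
At the standard offset (UTC+07:00), 11:45 UTC + 7h = 18:45 Solora Standard Time standard time.
The standard-time date in Solora Standard Time, 1 December 2027, lies within the daylight-saving period (28 November 2027 – 16 April 2028), so Solora Standard Time is on daylight time, UTC+08:00.
11:45 UTC + 8h = 19:45 local.

19:45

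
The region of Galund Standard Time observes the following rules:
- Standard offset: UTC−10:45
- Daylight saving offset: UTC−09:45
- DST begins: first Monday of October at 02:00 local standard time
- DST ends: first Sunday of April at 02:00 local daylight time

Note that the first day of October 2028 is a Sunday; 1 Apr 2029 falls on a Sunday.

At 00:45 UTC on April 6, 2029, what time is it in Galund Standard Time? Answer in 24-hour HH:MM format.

14:00

1 October 2028 is a Sunday, so the first Monday is October 2.
1 April 2029 is a Sunday, so the first Sunday is April 1.
At the standard offset (UTC−10:45), 00:45 UTC − 10h45m = 14:00 Galund Standard Time standard time (rolling into the previous day, 5 April 2029).
The standard-time date in Galund Standard Time, April 5, 2029, is outside the daylight-saving period (2 October 2028 – 1 April 2029), so Galund Standard Time is on standard time, UTC−10:45.
00:45 UTC − 10h45m = 14:00 local (rolling into the previous day, 5 April 2029).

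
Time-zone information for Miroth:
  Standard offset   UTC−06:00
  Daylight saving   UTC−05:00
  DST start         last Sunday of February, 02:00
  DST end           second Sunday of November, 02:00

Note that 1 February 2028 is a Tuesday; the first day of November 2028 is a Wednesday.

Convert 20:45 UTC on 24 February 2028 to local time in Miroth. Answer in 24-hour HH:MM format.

1 February 2028 is a Tuesday, so Sundays fall on 6, 13, 20, 27; the last is February 27.
1 November 2028 is a Wednesday, so the first Sunday is November 5 and the second is November 12.
At the standard offset (UTC−06:00), 20:45 UTC − 6h = 14:45 Miroth standard time.
Daylight saving runs 27 February – 12 November; the standard-time date in Miroth, 24 February 2028, is outside that window, so Miroth is on standard time at UTC−06:00.
20:45 UTC − 6h = 14:45 local.

14:45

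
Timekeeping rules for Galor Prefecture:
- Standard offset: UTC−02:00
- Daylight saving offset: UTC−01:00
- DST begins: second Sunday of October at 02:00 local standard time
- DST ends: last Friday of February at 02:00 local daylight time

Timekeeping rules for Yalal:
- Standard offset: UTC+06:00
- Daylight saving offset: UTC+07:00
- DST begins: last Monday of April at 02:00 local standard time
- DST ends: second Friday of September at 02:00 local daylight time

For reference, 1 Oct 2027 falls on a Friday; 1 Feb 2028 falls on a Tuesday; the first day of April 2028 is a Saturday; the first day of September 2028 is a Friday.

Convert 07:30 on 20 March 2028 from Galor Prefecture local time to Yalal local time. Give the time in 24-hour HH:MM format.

1 October 2027 is a Friday, so the first Sunday is October 3 and the second is October 10.
1 February 2028 is a Tuesday, so Fridays fall on 4, 11, 18, 25; the last is February 25.
20 March 2028 is outside the daylight-saving period (10 October 2027 – 25 February 2028), so Galor Prefecture is on standard time, UTC−02:00.
07:30 Galor Prefecture + 2h = 09:30 UTC.
1 April 2028 is a Saturday, so Mondays fall on 3, 10, 17, 24; the last is April 24.
1 September 2028 is a Friday, so the first Friday is September 1 and the second is September 8.
At the standard offset (UTC+06:00), 09:30 UTC + 6h = 15:30 Yalal standard time.
The standard-time date in Yalal, 20 March 2028, is outside the daylight-saving period (24 April – 8 September), so Yalal is on standard time, UTC+06:00.
09:30 UTC + 6h = 15:30 Yalal.

15:30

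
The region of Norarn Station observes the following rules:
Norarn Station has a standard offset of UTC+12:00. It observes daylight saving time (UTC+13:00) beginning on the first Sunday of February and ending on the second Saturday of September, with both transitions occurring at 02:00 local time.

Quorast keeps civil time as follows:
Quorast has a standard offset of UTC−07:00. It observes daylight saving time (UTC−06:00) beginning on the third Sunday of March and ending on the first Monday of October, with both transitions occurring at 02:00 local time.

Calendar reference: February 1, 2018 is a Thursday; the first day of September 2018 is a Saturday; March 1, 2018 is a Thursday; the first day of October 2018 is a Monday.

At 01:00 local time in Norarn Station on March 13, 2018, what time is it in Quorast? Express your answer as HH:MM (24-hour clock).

1 February 2018 is a Thursday, so the first Sunday is February 4.
1 September 2018 is a Saturday, so the first Saturday is September 1 and the second is September 8.
March 13, 2018 lies within the daylight-saving period (4 February – 8 September), so Norarn Station is on daylight time, UTC+13:00.
01:00 Norarn Station − 13h = 12:00 UTC (rolling into the previous day, 12 March 2018).
1 March 2018 is a Thursday, so the first Sunday is March 4 and the third is March 18.
1 October 2018 is a Monday, so the first Monday is October 1.
At the standard offset (UTC−07:00), 12:00 UTC − 7h = 05:00 Quorast standard time.
Daylight saving runs 18 March – 1 October; the standard-time date in Quorast, March 12, 2018, is outside that window, so Quorast is on standard time at UTC−07:00.
12:00 UTC − 7h = 05:00 Quorast.

05:00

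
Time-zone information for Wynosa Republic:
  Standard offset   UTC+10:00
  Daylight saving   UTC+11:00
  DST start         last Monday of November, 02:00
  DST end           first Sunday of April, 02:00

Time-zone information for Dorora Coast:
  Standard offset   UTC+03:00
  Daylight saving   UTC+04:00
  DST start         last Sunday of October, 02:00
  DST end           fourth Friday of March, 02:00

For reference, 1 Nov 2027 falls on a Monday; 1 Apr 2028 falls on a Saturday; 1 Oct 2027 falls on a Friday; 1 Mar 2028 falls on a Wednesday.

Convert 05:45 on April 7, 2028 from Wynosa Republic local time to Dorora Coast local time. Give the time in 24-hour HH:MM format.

1 November 2027 is a Monday, so Mondays fall on 1, 8, 15, 22, 29; the last is November 29.
1 April 2028 is a Saturday, so the first Sunday is April 2.
Daylight saving runs 29 November 2027 – 2 April 2028; April 7, 2028 is outside that window, so Wynosa Republic is on standard time at UTC+10:00.
05:45 Wynosa Republic − 10h = 19:45 UTC (rolling into the previous day, 6 April 2028).
1 October 2027 is a Friday, so Sundays fall on 3, 10, 17, 24, 31; the last is October 31.
1 March 2028 is a Wednesday, so the first Friday is March 3 and the fourth is March 24.
At the standard offset (UTC+03:00), 19:45 UTC + 3h = 22:45 Dorora Coast standard time.
Daylight saving runs 31 October 2027 – 24 March 2028; the standard-time date in Dorora Coast, April 6, 2028, is outside that window, so Dorora Coast is on standard time at UTC+03:00.
19:45 UTC + 3h = 22:45 Dorora Coast.

22:45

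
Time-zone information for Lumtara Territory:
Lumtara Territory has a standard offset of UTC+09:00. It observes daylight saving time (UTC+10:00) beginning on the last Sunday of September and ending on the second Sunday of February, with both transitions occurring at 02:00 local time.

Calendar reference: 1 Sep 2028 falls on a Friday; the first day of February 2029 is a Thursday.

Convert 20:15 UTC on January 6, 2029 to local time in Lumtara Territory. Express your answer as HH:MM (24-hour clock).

06:15

1 September 2028 is a Friday, so Sundays fall on 3, 10, 17, 24; the last is September 24.
1 February 2029 is a Thursday, so the first Sunday is February 4 and the second is February 11.
At the standard offset (UTC+09:00), 20:15 UTC + 9h = 05:15 Lumtara Territory standard time (rolling into the next day, 7 January 2029).
Daylight saving runs 24 September 2028 – 11 February 2029; the standard-time date in Lumtara Territory, January 7, 2029, is inside that window, so Lumtara Territory is at UTC+10:00.
20:15 UTC + 10h = 06:15 local (rolling into the next day, 7 January 2029).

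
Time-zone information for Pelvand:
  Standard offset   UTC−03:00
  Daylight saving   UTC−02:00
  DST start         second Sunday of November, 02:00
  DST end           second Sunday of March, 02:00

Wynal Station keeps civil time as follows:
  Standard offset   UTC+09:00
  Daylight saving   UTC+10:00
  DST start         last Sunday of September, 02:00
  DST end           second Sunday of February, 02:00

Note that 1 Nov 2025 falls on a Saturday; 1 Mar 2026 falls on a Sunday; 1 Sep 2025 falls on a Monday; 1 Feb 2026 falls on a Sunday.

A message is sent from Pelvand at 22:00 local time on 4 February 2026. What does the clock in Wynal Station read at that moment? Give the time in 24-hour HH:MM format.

10:00

1 November 2025 is a Saturday, so the first Sunday is November 2 and the second is November 9.
1 March 2026 is a Sunday, so the first Sunday is March 1 and the second is March 8.
4 February 2026 falls between 9 November 2025 and 8 March 2026, so daylight saving is in effect and Pelvand is at UTC−02:00.
22:00 Pelvand + 2h = 00:00 UTC (rolling into the next day, 5 February 2026).
1 September 2025 is a Monday, so Sundays fall on 7, 14, 21, 28; the last is September 28.
1 February 2026 is a Sunday, so the first Sunday is February 1 and the second is February 8.
At the standard offset (UTC+09:00), 00:00 UTC + 9h = 09:00 Wynal Station standard time.
The standard-time date in Wynal Station, 5 February 2026, lies within the daylight-saving period (28 September 2025 – 8 February 2026), so Wynal Station is on daylight time, UTC+10:00.
00:00 UTC + 10h = 10:00 Wynal Station.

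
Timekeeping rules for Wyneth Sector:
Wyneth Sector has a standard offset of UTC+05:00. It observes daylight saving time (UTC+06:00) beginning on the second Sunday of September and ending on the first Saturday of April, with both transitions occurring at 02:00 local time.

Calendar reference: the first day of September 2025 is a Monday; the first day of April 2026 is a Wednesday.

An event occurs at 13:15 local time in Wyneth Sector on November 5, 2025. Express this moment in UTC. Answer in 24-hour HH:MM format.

1 September 2025 is a Monday, so the first Sunday is September 7 and the second is September 14.
1 April 2026 is a Wednesday, so the first Saturday is April 4.
November 5, 2025 lies within the daylight-saving period (14 September 2025 – 4 April 2026), so Wyneth Sector is on daylight time, UTC+06:00.
13:15 local − 6h = 07:15 UTC.

07:15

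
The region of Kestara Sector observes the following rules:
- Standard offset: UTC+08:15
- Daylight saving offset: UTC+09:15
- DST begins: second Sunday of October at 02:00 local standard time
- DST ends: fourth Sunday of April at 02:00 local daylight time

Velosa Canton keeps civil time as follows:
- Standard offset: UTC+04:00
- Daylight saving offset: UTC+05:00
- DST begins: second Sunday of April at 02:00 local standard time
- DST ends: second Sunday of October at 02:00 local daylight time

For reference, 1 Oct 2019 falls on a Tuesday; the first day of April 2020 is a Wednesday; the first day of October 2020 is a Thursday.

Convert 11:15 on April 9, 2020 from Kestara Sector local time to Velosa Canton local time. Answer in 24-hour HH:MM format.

06:00

1 October 2019 is a Tuesday, so the first Sunday is October 6 and the second is October 13.
1 April 2020 is a Wednesday, so the first Sunday is April 5 and the fourth is April 26.
Daylight saving runs 13 October 2019 – 26 April 2020; April 9, 2020 is inside that window, so Kestara Sector is at UTC+09:15.
11:15 Kestara Sector − 9h15m = 02:00 UTC.
1 April 2020 is a Wednesday, so the first Sunday is April 5 and the second is April 12.
1 October 2020 is a Thursday, so the first Sunday is October 4 and the second is October 11.
At the standard offset (UTC+04:00), 02:00 UTC + 4h = 06:00 Velosa Canton standard time.
The standard-time date in Velosa Canton, April 9, 2020, does not fall between 12 April and 11 October, so daylight saving is not in effect and Velosa Canton is at UTC+04:00.
02:00 UTC + 4h = 06:00 Velosa Canton.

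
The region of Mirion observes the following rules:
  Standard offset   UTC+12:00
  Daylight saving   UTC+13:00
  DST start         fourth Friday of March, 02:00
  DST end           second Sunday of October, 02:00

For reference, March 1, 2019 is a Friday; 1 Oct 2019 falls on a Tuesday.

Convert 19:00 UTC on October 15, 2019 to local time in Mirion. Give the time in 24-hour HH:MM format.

1 March 2019 is a Friday, so the first Friday is March 1 and the fourth is March 22.
1 October 2019 is a Tuesday, so the first Sunday is October 6 and the second is October 13.
At the standard offset (UTC+12:00), 19:00 UTC + 12h = 07:00 Mirion standard time (rolling into the next day, 16 October 2019).
Daylight saving runs 22 March – 13 October; the standard-time date in Mirion, October 16, 2019, is outside that window, so Mirion is on standard time at UTC+12:00.
19:00 UTC + 12h = 07:00 local (rolling into the next day, 16 October 2019).

07:00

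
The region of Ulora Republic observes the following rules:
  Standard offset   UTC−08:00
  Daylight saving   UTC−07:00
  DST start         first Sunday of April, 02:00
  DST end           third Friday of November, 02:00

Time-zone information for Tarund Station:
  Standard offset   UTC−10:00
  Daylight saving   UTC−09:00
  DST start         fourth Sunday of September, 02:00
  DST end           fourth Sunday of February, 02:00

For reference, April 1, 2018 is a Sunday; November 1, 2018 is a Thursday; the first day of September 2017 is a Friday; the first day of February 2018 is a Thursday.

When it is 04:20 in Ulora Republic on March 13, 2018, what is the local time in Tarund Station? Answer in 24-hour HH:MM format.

1 April 2018 is a Sunday, so the first Sunday is April 1.
1 November 2018 is a Thursday, so the first Friday is November 2 and the third is November 16.
March 13, 2018 does not fall between 1 April and 16 November, so daylight saving is not in effect and Ulora Republic is at UTC−08:00.
04:20 Ulora Republic + 8h = 12:20 UTC.
1 September 2017 is a Friday, so the first Sunday is September 3 and the fourth is September 24.
1 February 2018 is a Thursday, so the first Sunday is February 4 and the fourth is February 25.
At the standard offset (UTC−10:00), 12:20 UTC − 10h = 02:20 Tarund Station standard time.
The standard-time date in Tarund Station, March 13, 2018, is outside the daylight-saving period (24 September 2017 – 25 February 2018), so Tarund Station is on standard time, UTC−10:00.
12:20 UTC − 10h = 02:20 Tarund Station.

02:20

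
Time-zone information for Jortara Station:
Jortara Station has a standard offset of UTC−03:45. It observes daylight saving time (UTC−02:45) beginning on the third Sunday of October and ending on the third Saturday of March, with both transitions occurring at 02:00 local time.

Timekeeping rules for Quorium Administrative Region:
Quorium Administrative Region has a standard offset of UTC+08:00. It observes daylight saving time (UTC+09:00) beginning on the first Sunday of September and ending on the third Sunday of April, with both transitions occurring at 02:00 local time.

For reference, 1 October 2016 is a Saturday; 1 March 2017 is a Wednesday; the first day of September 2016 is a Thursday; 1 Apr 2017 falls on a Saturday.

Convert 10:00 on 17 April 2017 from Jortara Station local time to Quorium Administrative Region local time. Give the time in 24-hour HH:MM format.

21:45

1 October 2016 is a Saturday, so the first Sunday is October 2 and the third is October 16.
1 March 2017 is a Wednesday, so the first Saturday is March 4 and the third is March 18.
17 April 2017 does not fall between 16 October 2016 and 18 March 2017, so daylight saving is not in effect and Jortara Station is at UTC−03:45.
10:00 Jortara Station + 3h45m = 13:45 UTC.
1 September 2016 is a Thursday, so the first Sunday is September 4.
1 April 2017 is a Saturday, so the first Sunday is April 2 and the third is April 16.
At the standard offset (UTC+08:00), 13:45 UTC + 8h = 21:45 Quorium Administrative Region standard time.
The standard-time date in Quorium Administrative Region, 17 April 2017, is outside the daylight-saving period (4 September 2016 – 16 April 2017), so Quorium Administrative Region is on standard time, UTC+08:00.
13:45 UTC + 8h = 21:45 Quorium Administrative Region.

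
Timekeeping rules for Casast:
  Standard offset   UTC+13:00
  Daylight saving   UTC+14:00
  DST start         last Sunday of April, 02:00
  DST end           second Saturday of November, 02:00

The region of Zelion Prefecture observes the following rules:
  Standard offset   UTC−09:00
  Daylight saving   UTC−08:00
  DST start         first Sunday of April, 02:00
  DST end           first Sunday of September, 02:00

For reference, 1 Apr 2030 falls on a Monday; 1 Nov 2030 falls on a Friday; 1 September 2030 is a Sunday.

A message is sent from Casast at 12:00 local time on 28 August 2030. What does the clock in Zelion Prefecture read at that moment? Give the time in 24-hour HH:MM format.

14:00

1 April 2030 is a Monday, so Sundays fall on 7, 14, 21, 28; the last is April 28.
1 November 2030 is a Friday, so the first Saturday is November 2 and the second is November 9.
Daylight saving runs 28 April – 9 November; 28 August 2030 is inside that window, so Casast is at UTC+14:00.
12:00 Casast − 14h = 22:00 UTC (rolling into the previous day, 27 August 2030).
1 April 2030 is a Monday, so the first Sunday is April 7.
1 September 2030 is a Sunday, so the first Sunday is September 1.
At the standard offset (UTC−09:00), 22:00 UTC − 9h = 13:00 Zelion Prefecture standard time.
The standard-time date in Zelion Prefecture, 27 August 2030, lies within the daylight-saving period (7 April – 1 September), so Zelion Prefecture is on daylight time, UTC−08:00.
22:00 UTC − 8h = 14:00 Zelion Prefecture.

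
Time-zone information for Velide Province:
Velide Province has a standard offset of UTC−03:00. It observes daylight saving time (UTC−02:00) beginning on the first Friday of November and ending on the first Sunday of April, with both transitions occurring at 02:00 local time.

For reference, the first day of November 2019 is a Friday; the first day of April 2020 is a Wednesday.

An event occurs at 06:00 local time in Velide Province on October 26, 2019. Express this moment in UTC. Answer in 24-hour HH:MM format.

09:00

1 November 2019 is a Friday, so the first Friday is November 1.
1 April 2020 is a Wednesday, so the first Sunday is April 5.
October 26, 2019 is outside the daylight-saving period (1 November 2019 – 5 April 2020), so Velide Province is on standard time, UTC−03:00.
06:00 local + 3h = 09:00 UTC.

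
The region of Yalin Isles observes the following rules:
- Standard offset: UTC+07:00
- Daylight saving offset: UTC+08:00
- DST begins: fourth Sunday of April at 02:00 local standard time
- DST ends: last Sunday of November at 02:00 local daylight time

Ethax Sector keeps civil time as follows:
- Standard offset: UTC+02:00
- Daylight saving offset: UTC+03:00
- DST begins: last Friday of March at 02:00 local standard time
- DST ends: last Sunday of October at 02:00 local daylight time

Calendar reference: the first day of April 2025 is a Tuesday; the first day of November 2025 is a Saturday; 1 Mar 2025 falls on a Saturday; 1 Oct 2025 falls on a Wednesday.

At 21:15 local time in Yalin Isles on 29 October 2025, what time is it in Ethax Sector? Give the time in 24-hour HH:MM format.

15:15

1 April 2025 is a Tuesday, so the first Sunday is April 6 and the fourth is April 27.
1 November 2025 is a Saturday, so Sundays fall on 2, 9, 16, 23, 30; the last is November 30.
29 October 2025 lies within the daylight-saving period (27 April – 30 November), so Yalin Isles is on daylight time, UTC+08:00.
21:15 Yalin Isles − 8h = 13:15 UTC.
1 March 2025 is a Saturday, so Fridays fall on 7, 14, 21, 28; the last is March 28.
1 October 2025 is a Wednesday, so Sundays fall on 5, 12, 19, 26; the last is October 26.
At the standard offset (UTC+02:00), 13:15 UTC + 2h = 15:15 Ethax Sector standard time.
The standard-time date in Ethax Sector, 29 October 2025, is outside the daylight-saving period (28 March – 26 October), so Ethax Sector is on standard time, UTC+02:00.
13:15 UTC + 2h = 15:15 Ethax Sector.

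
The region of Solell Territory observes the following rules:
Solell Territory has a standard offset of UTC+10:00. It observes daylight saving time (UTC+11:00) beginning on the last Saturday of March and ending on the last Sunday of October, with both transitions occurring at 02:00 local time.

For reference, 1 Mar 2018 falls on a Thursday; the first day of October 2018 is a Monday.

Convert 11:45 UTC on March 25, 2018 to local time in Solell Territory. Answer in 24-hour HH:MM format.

21:45

1 March 2018 is a Thursday, so Saturdays fall on 3, 10, 17, 24, 31; the last is March 31.
1 October 2018 is a Monday, so Sundays fall on 7, 14, 21, 28; the last is October 28.
At the standard offset (UTC+10:00), 11:45 UTC + 10h = 21:45 Solell Territory standard time.
Daylight saving runs 31 March – 28 October; the standard-time date in Solell Territory, March 25, 2018, is outside that window, so Solell Territory is on standard time at UTC+10:00.
11:45 UTC + 10h = 21:45 local.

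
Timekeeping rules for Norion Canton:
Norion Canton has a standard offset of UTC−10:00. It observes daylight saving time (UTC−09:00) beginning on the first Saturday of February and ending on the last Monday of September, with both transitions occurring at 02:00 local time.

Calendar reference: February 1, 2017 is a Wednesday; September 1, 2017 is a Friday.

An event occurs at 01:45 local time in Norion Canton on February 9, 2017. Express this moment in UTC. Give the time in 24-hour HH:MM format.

10:45

1 February 2017 is a Wednesday, so the first Saturday is February 4.
1 September 2017 is a Friday, so Mondays fall on 4, 11, 18, 25; the last is September 25.
Daylight saving runs 4 February – 25 September; February 9, 2017 is inside that window, so Norion Canton is at UTC−09:00.
01:45 local + 9h = 10:45 UTC.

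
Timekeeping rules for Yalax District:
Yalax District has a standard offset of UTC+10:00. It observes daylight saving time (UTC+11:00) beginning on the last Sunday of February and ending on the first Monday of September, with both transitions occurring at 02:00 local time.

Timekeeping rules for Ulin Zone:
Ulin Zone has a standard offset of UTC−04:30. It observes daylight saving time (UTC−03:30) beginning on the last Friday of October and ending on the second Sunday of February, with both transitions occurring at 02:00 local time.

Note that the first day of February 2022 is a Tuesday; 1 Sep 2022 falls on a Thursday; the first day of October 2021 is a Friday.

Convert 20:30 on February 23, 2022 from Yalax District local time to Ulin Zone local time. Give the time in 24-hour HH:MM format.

06:00

1 February 2022 is a Tuesday, so Sundays fall on 6, 13, 20, 27; the last is February 27.
1 September 2022 is a Thursday, so the first Monday is September 5.
February 23, 2022 is outside the daylight-saving period (27 February – 5 September), so Yalax District is on standard time, UTC+10:00.
20:30 Yalax District − 10h = 10:30 UTC.
1 October 2021 is a Friday, so Fridays fall on 1, 8, 15, 22, 29; the last is October 29.
1 February 2022 is a Tuesday, so the first Sunday is February 6 and the second is February 13.
At the standard offset (UTC−04:30), 10:30 UTC − 4h30m = 06:00 Ulin Zone standard time.
The standard-time date in Ulin Zone, February 23, 2022, is outside the daylight-saving period (29 October 2021 – 13 February 2022), so Ulin Zone is on standard time, UTC−04:30.
10:30 UTC − 4h30m = 06:00 Ulin Zone.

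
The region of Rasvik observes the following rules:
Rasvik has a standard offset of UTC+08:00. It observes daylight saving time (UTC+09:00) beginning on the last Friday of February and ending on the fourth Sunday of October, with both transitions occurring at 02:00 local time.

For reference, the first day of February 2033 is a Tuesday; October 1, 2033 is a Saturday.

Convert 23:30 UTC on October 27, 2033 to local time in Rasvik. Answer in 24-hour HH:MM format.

07:30

1 February 2033 is a Tuesday, so Fridays fall on 4, 11, 18, 25; the last is February 25.
1 October 2033 is a Saturday, so the first Sunday is October 2 and the fourth is October 23.
At the standard offset (UTC+08:00), 23:30 UTC + 8h = 07:30 Rasvik standard time (rolling into the next day, 28 October 2033).
The standard-time date in Rasvik, October 28, 2033, does not fall between 25 February and 23 October, so daylight saving is not in effect and Rasvik is at UTC+08:00.
23:30 UTC + 8h = 07:30 local (rolling into the next day, 28 October 2033).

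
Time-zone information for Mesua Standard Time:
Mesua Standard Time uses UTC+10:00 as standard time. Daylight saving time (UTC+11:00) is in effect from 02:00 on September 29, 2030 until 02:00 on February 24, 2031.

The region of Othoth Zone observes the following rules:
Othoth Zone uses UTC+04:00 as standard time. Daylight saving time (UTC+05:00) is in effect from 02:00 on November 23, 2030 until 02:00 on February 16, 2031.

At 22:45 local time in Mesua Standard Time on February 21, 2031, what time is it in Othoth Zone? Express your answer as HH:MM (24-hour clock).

February 21, 2031 lies within the daylight-saving period (29 September 2030 – 24 February 2031), so Mesua Standard Time is on daylight time, UTC+11:00.
22:45 Mesua Standard Time − 11h = 11:45 UTC.
At the standard offset (UTC+04:00), 11:45 UTC + 4h = 15:45 Othoth Zone standard time.
Daylight saving runs 23 November 2030 – 16 February 2031; the standard-time date in Othoth Zone, February 21, 2031, is outside that window, so Othoth Zone is on standard time at UTC+04:00.
11:45 UTC + 4h = 15:45 Othoth Zone.

15:45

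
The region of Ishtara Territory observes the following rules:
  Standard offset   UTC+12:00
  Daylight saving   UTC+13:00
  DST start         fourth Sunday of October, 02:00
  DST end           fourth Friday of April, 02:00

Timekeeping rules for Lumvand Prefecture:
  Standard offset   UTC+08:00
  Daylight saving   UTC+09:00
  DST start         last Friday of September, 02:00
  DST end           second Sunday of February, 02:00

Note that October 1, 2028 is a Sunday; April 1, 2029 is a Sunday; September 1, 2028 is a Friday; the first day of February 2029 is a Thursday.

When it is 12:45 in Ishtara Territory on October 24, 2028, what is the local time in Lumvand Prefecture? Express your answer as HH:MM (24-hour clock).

1 October 2028 is a Sunday, so the first Sunday is October 1 and the fourth is October 22.
1 April 2029 is a Sunday, so the first Friday is April 6 and the fourth is April 27.
Daylight saving runs 22 October 2028 – 27 April 2029; October 24, 2028 is inside that window, so Ishtara Territory is at UTC+13:00.
12:45 Ishtara Territory − 13h = 23:45 UTC (rolling into the previous day, 23 October 2028).
1 September 2028 is a Friday, so Fridays fall on 1, 8, 15, 22, 29; the last is September 29.
1 February 2029 is a Thursday, so the first Sunday is February 4 and the second is February 11.
At the standard offset (UTC+08:00), 23:45 UTC + 8h = 07:45 Lumvand Prefecture standard time (rolling into the next day, 24 October 2028).
The standard-time date in Lumvand Prefecture, October 24, 2028, falls between 29 September 2028 and 11 February 2029, so daylight saving is in effect and Lumvand Prefecture is at UTC+09:00.
23:45 UTC + 9h = 08:45 Lumvand Prefecture (rolling into the next day, 24 October 2028).

08:45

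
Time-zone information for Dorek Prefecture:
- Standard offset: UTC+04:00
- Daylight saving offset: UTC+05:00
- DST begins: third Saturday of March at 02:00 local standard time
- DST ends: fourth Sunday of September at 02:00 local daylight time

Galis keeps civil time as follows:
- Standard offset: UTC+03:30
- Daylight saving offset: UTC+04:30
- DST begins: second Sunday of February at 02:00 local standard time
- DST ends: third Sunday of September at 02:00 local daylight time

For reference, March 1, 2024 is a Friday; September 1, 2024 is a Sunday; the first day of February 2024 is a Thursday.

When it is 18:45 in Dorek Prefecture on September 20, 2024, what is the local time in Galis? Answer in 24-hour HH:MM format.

17:15

1 March 2024 is a Friday, so the first Saturday is March 2 and the third is March 16.
1 September 2024 is a Sunday, so the first Sunday is September 1 and the fourth is September 22.
September 20, 2024 lies within the daylight-saving period (16 March – 22 September), so Dorek Prefecture is on daylight time, UTC+05:00.
18:45 Dorek Prefecture − 5h = 13:45 UTC.
1 February 2024 is a Thursday, so the first Sunday is February 4 and the second is February 11.
1 September 2024 is a Sunday, so the first Sunday is September 1 and the third is September 15.
At the standard offset (UTC+03:30), 13:45 UTC + 3h30m = 17:15 Galis standard time.
The standard-time date in Galis, September 20, 2024, is outside the daylight-saving period (11 February – 15 September), so Galis is on standard time, UTC+03:30.
13:45 UTC + 3h30m = 17:15 Galis.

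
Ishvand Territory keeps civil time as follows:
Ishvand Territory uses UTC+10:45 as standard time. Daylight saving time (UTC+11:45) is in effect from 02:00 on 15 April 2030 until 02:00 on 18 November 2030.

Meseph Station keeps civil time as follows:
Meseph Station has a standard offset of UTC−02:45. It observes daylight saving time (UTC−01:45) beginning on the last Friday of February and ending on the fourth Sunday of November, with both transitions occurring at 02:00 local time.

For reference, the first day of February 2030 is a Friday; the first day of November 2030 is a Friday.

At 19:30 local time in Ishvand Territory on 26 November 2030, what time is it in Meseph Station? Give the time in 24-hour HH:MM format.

26 November 2030 does not fall between 15 April and 18 November, so daylight saving is not in effect and Ishvand Territory is at UTC+10:45.
19:30 Ishvand Territory − 10h45m = 08:45 UTC.
1 February 2030 is a Friday, so Fridays fall on 1, 8, 15, 22; the last is February 22.
1 November 2030 is a Friday, so the first Sunday is November 3 and the fourth is November 24.
At the standard offset (UTC−02:45), 08:45 UTC − 2h45m = 06:00 Meseph Station standard time.
The standard-time date in Meseph Station, 26 November 2030, does not fall between 22 February and 24 November, so daylight saving is not in effect and Meseph Station is at UTC−02:45.
08:45 UTC − 2h45m = 06:00 Meseph Station.

06:00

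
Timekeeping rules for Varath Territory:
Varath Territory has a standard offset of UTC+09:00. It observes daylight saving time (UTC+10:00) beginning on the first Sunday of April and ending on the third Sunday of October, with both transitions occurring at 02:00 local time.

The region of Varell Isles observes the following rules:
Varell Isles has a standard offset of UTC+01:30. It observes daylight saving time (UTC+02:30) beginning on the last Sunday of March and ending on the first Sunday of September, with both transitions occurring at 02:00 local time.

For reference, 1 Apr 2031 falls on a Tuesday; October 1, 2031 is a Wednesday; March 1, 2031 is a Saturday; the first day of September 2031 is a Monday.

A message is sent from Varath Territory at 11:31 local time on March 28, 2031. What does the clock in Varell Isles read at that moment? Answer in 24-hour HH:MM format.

1 April 2031 is a Tuesday, so the first Sunday is April 6.
1 October 2031 is a Wednesday, so the first Sunday is October 5 and the third is October 19.
Daylight saving runs 6 April – 19 October; March 28, 2031 is outside that window, so Varath Territory is on standard time at UTC+09:00.
11:31 Varath Territory − 9h = 02:31 UTC.
1 March 2031 is a Saturday, so Sundays fall on 2, 9, 16, 23, 30; the last is March 30.
1 September 2031 is a Monday, so the first Sunday is September 7.
At the standard offset (UTC+01:30), 02:31 UTC + 1h30m = 04:01 Varell Isles standard time.
The standard-time date in Varell Isles, March 28, 2031, is outside the daylight-saving period (30 March – 7 September), so Varell Isles is on standard time, UTC+01:30.
02:31 UTC + 1h30m = 04:01 Varell Isles.

04:01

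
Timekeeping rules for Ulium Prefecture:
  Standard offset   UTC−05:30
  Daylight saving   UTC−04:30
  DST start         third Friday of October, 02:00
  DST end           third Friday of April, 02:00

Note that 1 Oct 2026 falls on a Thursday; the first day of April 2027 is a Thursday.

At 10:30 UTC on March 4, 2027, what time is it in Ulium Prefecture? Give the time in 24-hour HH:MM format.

06:00

1 October 2026 is a Thursday, so the first Friday is October 2 and the third is October 16.
1 April 2027 is a Thursday, so the first Friday is April 2 and the third is April 16.
At the standard offset (UTC−05:30), 10:30 UTC − 5h30m = 05:00 Ulium Prefecture standard time.
Daylight saving runs 16 October 2026 – 16 April 2027; the standard-time date in Ulium Prefecture, March 4, 2027, is inside that window, so Ulium Prefecture is at UTC−04:30.
10:30 UTC − 4h30m = 06:00 local.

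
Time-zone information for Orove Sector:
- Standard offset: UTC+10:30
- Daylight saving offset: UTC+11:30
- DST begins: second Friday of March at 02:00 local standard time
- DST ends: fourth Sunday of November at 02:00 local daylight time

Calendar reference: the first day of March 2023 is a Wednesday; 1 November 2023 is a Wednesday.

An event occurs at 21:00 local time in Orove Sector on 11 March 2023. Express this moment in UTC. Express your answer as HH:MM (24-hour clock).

1 March 2023 is a Wednesday, so the first Friday is March 3 and the second is March 10.
1 November 2023 is a Wednesday, so the first Sunday is November 5 and the fourth is November 26.
11 March 2023 falls between 10 March and 26 November, so daylight saving is in effect and Orove Sector is at UTC+11:30.
21:00 local − 11h30m = 09:30 UTC.

09:30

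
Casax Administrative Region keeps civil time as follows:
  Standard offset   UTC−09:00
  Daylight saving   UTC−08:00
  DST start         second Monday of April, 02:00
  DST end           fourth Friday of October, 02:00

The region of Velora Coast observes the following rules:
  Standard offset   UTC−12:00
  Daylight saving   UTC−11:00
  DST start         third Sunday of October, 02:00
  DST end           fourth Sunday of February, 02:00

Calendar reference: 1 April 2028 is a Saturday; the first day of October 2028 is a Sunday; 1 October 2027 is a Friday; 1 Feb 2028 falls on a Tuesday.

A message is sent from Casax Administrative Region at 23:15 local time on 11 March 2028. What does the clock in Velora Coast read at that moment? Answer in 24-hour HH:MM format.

1 April 2028 is a Saturday, so the first Monday is April 3 and the second is April 10.
1 October 2028 is a Sunday, so the first Friday is October 6 and the fourth is October 27.
Daylight saving runs 10 April – 27 October; 11 March 2028 is outside that window, so Casax Administrative Region is on standard time at UTC−09:00.
23:15 Casax Administrative Region + 9h = 08:15 UTC (rolling into the next day, 12 March 2028).
1 October 2027 is a Friday, so the first Sunday is October 3 and the third is October 17.
1 February 2028 is a Tuesday, so the first Sunday is February 6 and the fourth is February 27.
At the standard offset (UTC−12:00), 08:15 UTC − 12h = 20:15 Velora Coast standard time (rolling into the previous day, 11 March 2028).
Daylight saving runs 17 October 2027 – 27 February 2028; the standard-time date in Velora Coast, 11 March 2028, is outside that window, so Velora Coast is on standard time at UTC−12:00.
08:15 UTC − 12h = 20:15 Velora Coast (rolling into the previous day, 11 March 2028).

20:15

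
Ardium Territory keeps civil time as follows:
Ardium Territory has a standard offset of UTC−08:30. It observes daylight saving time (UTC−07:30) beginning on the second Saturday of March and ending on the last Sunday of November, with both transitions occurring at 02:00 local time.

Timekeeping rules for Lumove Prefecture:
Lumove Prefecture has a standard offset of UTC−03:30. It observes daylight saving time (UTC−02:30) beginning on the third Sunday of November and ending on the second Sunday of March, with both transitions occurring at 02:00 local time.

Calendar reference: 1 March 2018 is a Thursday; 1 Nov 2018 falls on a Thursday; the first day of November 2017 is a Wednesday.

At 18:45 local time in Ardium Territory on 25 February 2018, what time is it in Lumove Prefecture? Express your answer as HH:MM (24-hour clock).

00:45

1 March 2018 is a Thursday, so the first Saturday is March 3 and the second is March 10.
1 November 2018 is a Thursday, so Sundays fall on 4, 11, 18, 25; the last is November 25.
25 February 2018 is outside the daylight-saving period (10 March – 25 November), so Ardium Territory is on standard time, UTC−08:30.
18:45 Ardium Territory + 8h30m = 03:15 UTC (rolling into the next day, 26 February 2018).
1 November 2017 is a Wednesday, so the first Sunday is November 5 and the third is November 19.
1 March 2018 is a Thursday, so the first Sunday is March 4 and the second is March 11.
At the standard offset (UTC−03:30), 03:15 UTC − 3h30m = 23:45 Lumove Prefecture standard time (rolling into the previous day, 25 February 2018).
Daylight saving runs 19 November 2017 – 11 March 2018; the standard-time date in Lumove Prefecture, 25 February 2018, is inside that window, so Lumove Prefecture is at UTC−02:30.
03:15 UTC − 2h30m = 00:45 Lumove Prefecture.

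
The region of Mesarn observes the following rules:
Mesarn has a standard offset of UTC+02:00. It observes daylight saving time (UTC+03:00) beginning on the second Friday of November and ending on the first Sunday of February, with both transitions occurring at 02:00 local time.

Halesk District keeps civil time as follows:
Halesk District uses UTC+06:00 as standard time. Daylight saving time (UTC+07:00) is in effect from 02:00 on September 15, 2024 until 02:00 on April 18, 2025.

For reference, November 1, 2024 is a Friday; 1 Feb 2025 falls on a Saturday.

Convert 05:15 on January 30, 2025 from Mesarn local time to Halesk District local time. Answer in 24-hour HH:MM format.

09:15

1 November 2024 is a Friday, so the first Friday is November 1 and the second is November 8.
1 February 2025 is a Saturday, so the first Sunday is February 2.
January 30, 2025 lies within the daylight-saving period (8 November 2024 – 2 February 2025), so Mesarn is on daylight time, UTC+03:00.
05:15 Mesarn − 3h = 02:15 UTC.
At the standard offset (UTC+06:00), 02:15 UTC + 6h = 08:15 Halesk District standard time.
The standard-time date in Halesk District, January 30, 2025, lies within the daylight-saving period (15 September 2024 – 18 April 2025), so Halesk District is on daylight time, UTC+07:00.
02:15 UTC + 7h = 09:15 Halesk District.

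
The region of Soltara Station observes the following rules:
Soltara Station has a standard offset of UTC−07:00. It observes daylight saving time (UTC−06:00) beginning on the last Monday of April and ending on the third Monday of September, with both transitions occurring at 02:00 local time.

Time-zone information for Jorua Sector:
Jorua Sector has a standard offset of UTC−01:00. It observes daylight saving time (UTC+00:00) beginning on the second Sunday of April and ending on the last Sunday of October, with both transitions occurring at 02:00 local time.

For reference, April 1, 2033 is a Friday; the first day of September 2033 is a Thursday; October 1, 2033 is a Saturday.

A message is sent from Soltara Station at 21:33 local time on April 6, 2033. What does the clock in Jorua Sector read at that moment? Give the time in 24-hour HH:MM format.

1 April 2033 is a Friday, so Mondays fall on 4, 11, 18, 25; the last is April 25.
1 September 2033 is a Thursday, so the first Monday is September 5 and the third is September 19.
April 6, 2033 does not fall between 25 April and 19 September, so daylight saving is not in effect and Soltara Station is at UTC−07:00.
21:33 Soltara Station + 7h = 04:33 UTC (rolling into the next day, 7 April 2033).
1 April 2033 is a Friday, so the first Sunday is April 3 and the second is April 10.
1 October 2033 is a Saturday, so Sundays fall on 2, 9, 16, 23, 30; the last is October 30.
At the standard offset (UTC−01:00), 04:33 UTC − 1h = 03:33 Jorua Sector standard time.
Daylight saving runs 10 April – 30 October; the standard-time date in Jorua Sector, April 7, 2033, is outside that window, so Jorua Sector is on standard time at UTC−01:00.
04:33 UTC − 1h = 03:33 Jorua Sector.

03:33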